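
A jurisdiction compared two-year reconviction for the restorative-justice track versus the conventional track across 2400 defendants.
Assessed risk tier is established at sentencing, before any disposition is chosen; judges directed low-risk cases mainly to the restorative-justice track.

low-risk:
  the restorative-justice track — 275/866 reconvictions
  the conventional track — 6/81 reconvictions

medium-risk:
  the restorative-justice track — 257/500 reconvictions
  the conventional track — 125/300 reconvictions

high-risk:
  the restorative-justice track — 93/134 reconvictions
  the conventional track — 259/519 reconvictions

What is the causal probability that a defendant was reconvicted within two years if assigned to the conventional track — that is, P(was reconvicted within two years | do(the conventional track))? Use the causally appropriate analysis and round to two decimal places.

Assessed risk tier is set before the disposition has any effect — it is not caused by the disposition — and it independently drives the outcome. That makes it a confounder, so the causal comparison is within assessed risk tier levels.
Standardising the conventional track to the population assessed risk tier mix: 0.395·6/81 + 0.333·125/300 + 0.272·259/519 = 0.304.

0.30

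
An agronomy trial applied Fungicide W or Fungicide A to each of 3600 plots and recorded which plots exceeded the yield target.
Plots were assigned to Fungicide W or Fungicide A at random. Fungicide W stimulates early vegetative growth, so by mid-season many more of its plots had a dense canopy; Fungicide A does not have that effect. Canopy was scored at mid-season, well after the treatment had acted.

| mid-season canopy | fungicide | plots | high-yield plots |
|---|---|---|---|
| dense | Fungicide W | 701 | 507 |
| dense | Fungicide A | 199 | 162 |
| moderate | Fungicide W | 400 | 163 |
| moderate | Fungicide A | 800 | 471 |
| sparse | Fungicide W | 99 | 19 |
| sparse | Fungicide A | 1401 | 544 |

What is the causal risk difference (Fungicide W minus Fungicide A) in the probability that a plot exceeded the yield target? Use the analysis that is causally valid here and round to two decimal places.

Mid-season canopy is recorded after the fungicide and is itself shifted by it — it sits on the causal path from fungicide to outcome. Conditioning on a mediator would strip out part of the effect we want; the pooled comparison gives the total causal effect.
The causal difference is the pooled difference: 0.574 − 0.490 = +0.084.

+0.08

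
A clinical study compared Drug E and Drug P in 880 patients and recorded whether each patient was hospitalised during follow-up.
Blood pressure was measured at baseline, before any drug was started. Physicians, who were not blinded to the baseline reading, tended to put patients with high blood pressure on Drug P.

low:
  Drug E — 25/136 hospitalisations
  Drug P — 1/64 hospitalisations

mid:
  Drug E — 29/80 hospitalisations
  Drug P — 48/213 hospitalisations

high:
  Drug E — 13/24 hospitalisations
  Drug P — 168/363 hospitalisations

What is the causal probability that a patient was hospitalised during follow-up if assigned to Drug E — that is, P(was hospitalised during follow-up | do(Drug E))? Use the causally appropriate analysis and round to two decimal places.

0.40

Blood pressure satisfies the back-door criterion: it is not a descendant of the drug, and it blocks the spurious path from drug to outcome. Adjusting for it (i.e., using the within-blood pressure rates) gives the causal effect.
Standardising Drug E to the population blood pressure mix: 0.227·25/136 + 0.333·29/80 + 0.440·13/24 = 0.401.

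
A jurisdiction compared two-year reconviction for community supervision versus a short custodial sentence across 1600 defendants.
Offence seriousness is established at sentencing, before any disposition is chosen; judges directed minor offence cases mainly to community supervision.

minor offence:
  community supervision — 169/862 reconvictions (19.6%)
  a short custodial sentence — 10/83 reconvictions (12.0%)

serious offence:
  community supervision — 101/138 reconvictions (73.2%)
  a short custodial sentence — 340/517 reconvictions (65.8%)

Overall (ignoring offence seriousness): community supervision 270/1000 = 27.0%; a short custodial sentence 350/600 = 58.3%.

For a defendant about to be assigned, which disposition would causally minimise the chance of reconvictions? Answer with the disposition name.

The offence seriousness-specific comparison favours a short custodial sentence throughout, but the pooled figures favour community supervision. The question is whether to condition on offence seriousness.
The imbalance in offence seriousness arose from how defendants were allocated, not from anything the disposition did; and offence seriousness independently affects the outcome. The pooled gap is confounded — condition on offence seriousness.
Within each level — minor offence: 19.6% vs 12.0%; serious offence: 73.2% vs 65.8% — a short custodial sentence is lower every time.

a short custodial sentence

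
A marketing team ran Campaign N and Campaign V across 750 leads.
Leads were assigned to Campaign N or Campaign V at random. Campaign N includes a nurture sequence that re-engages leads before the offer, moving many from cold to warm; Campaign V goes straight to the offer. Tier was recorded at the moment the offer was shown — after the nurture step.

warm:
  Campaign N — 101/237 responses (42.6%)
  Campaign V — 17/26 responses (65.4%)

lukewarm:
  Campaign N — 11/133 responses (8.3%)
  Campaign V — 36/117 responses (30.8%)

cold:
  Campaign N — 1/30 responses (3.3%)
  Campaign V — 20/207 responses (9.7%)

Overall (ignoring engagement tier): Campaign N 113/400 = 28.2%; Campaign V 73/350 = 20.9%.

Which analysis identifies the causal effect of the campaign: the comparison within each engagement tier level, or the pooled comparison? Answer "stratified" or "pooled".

pooled

Within every engagement tier level Campaign V has the higher rate, yet pooled Campaign N does — Simpson's reversal.
Engagement tier is downstream of the campaign. One should not condition on a consequence of treatment, so the overall rates are the right comparison.
Pooled: Campaign N 28.2% vs Campaign V 20.9%; Campaign N is higher overall.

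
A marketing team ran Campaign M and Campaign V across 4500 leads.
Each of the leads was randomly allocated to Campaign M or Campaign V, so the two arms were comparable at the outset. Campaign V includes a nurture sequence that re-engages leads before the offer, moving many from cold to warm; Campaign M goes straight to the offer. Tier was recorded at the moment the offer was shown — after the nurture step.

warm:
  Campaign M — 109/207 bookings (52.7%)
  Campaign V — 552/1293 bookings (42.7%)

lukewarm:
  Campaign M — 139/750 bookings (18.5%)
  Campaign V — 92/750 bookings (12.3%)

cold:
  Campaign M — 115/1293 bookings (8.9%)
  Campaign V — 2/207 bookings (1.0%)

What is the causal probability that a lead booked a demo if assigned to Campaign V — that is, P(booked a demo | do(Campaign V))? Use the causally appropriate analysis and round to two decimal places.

0.29

Engagement tier is downstream of the campaign. One should not condition on a consequence of treatment, so the overall rates are the right comparison.
So P(outcome | do(Campaign V)) is just the pooled rate for Campaign V: 646/2250 = 0.287.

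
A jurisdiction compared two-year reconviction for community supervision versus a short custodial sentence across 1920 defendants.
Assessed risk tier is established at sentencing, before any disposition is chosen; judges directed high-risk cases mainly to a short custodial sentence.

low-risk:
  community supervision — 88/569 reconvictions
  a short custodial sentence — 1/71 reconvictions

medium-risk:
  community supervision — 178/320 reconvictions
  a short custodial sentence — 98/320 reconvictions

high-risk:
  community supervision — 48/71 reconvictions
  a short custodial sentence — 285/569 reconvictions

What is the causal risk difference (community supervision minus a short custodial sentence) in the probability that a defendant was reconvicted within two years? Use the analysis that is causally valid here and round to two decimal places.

+0.19

Nothing the disposition does changes assessed risk tier; the imbalance is an allocation artefact. With assessed risk tier also predicting the outcome, the pooled figure is confounded, and the within-stratum comparison is the causal one.
Adjusting over the population distribution of assessed risk tier: 0.333·(0.155−0.014) + 0.333·(0.556−0.306) + 0.333·(0.676−0.501) = +0.189.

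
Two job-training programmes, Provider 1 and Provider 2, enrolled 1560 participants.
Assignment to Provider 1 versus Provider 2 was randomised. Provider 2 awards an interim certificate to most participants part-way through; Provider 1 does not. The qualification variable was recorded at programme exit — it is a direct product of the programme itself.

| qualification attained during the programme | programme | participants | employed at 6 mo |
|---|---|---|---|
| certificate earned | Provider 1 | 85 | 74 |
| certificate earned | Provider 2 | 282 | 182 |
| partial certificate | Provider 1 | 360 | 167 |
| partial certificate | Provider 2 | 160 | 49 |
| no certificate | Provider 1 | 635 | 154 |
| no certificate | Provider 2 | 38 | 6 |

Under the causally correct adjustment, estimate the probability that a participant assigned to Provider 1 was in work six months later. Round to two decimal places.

Qualification attained during the programme is downstream of the programme. One should not condition on a consequence of treatment, so the overall rates are the right comparison.
So P(outcome | do(Provider 1)) is just the pooled rate for Provider 1: 395/1080 = 0.366.

0.37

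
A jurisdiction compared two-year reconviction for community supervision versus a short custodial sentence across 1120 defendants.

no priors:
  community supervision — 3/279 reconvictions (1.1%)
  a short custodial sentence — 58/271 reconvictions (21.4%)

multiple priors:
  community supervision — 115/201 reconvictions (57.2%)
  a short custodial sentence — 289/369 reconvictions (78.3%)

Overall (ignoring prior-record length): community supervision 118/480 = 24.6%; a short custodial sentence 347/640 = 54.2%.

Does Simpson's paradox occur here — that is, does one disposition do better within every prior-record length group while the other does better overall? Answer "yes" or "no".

no

Within each prior-record length level (no priors 1.1% vs 21.4%; multiple priors 57.2% vs 78.3%), community supervision has the lower rate every time. Pooled: 24.6% vs 54.2% — community supervision has the lower rate overall. They agree.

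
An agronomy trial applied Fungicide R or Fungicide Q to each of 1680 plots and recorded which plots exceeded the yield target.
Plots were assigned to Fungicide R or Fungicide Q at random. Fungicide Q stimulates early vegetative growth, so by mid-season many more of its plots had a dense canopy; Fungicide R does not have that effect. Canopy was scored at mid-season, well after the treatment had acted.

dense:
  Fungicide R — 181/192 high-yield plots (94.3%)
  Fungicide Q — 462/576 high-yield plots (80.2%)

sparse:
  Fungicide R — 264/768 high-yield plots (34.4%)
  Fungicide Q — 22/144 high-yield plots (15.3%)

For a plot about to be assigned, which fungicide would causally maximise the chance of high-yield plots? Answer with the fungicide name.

Fungicide Q

The distribution of mid-season canopy is itself part of what the fungicide does — it is an intermediate outcome. Holding it fixed would remove that part of the effect; the total effect is the pooled difference.
Pooled: Fungicide R 46.4% vs Fungicide Q 67.2%; Fungicide Q is higher overall.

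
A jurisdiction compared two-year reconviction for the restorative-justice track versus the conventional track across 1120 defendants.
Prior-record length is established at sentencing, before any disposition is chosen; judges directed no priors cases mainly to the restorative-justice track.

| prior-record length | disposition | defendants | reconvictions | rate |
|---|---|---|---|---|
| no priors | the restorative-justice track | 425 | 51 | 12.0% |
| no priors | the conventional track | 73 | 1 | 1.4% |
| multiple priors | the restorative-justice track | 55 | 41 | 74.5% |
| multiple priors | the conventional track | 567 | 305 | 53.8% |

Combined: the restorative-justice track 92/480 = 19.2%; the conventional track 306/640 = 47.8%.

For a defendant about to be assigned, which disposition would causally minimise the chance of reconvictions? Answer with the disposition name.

the conventional track

Within every prior-record length level the conventional track has the lower rate, yet pooled the restorative-justice track does — Simpson's reversal.
The imbalance in prior-record length arose from how defendants were allocated, not from anything the disposition did; and prior-record length independently affects the outcome. The pooled gap is confounded — condition on prior-record length.
Within each level — no priors: 12.0% vs 1.4%; multiple priors: 74.5% vs 53.8% — the conventional track is lower every time.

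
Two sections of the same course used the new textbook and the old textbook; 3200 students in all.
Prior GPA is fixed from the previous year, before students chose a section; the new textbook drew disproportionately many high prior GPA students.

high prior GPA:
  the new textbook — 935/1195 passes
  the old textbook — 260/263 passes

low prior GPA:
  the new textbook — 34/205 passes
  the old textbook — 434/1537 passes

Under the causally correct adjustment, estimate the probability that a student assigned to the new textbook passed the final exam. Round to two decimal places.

the old textbook is higher inside every prior GPA band stratum but the new textbook is higher in aggregate. Whether to stratify depends on how prior GPA band relates to the teaching method.
The imbalance in prior GPA band arose from how students were allocated, not from anything the teaching method did; and prior GPA band independently affects the outcome. The pooled gap is confounded — condition on prior GPA band.
Standardising the new textbook to the population prior GPA band mix: 0.456·935/1195 + 0.544·34/205 = 0.447.

0.45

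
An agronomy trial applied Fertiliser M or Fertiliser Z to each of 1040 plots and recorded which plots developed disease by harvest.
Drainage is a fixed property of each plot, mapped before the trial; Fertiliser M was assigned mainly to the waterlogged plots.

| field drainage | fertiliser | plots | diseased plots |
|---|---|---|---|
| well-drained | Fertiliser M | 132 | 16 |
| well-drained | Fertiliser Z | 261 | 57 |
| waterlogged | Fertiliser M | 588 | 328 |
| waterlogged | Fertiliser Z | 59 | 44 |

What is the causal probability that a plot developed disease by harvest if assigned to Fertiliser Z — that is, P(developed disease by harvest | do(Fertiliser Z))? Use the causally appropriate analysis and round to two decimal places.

0.55

Nothing the fertiliser does changes field drainage; the imbalance is an allocation artefact. With field drainage also predicting the outcome, the pooled figure is confounded, and the within-stratum comparison is the causal one.
Standardising Fertiliser Z to the population field drainage mix: 0.378·57/261 + 0.622·44/59 = 0.546.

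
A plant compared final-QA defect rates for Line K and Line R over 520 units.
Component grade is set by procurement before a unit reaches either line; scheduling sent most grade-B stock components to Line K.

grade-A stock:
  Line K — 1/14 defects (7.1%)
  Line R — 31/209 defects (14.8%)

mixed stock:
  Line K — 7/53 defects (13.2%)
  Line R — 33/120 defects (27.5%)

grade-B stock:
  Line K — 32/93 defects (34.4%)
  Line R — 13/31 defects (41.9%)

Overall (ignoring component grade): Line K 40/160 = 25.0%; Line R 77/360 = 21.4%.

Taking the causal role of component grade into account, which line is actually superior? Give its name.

The stratified and pooled comparisons disagree (Line K wins within each component grade; Line R wins overall), so the answer turns on the causal role of component grade.
Component grade satisfies the back-door criterion: it is not a descendant of the line, and it blocks the spurious path from line to outcome. Adjusting for it (i.e., using the within-component grade rates) gives the causal effect.
Within each level — grade-A stock: 7.1% vs 14.8%; mixed stock: 13.2% vs 27.5%; grade-B stock: 34.4% vs 41.9% — Line K is lower every time.

Line K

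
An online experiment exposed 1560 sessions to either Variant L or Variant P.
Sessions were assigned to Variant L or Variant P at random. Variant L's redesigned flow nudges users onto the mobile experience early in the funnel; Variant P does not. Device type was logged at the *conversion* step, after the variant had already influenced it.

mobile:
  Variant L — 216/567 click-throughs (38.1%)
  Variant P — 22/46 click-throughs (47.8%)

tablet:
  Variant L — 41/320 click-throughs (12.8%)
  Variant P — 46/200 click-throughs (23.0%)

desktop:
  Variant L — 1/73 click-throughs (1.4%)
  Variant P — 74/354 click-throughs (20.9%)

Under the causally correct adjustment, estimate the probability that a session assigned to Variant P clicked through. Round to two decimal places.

0.24

Device type lies on the pathway variant → device type → outcome, so adjusting for it blocks the indirect effect. For the total causal effect of variant, use the unadjusted pooled rates.
So P(outcome | do(Variant P)) is just the pooled rate for Variant P: 142/600 = 0.237.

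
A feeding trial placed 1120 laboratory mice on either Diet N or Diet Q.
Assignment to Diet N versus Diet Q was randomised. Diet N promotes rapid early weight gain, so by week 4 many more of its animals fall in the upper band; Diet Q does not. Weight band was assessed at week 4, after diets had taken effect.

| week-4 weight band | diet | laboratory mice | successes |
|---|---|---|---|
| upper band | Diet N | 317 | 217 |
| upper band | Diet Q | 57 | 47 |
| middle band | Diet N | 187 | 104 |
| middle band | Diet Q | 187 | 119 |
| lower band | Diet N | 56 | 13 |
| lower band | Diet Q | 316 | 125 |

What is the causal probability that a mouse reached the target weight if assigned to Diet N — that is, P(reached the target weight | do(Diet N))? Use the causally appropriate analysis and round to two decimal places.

0.60

Within every week-4 weight band level Diet Q has the higher rate, yet pooled Diet N does — Simpson's reversal.
Week-4 weight band here is a post-treatment variable shaped by the diet; conditioning on it would introduce bias rather than remove it. The overall comparison is the causal one.
So P(outcome | do(Diet N)) is just the pooled rate for Diet N: 334/560 = 0.596.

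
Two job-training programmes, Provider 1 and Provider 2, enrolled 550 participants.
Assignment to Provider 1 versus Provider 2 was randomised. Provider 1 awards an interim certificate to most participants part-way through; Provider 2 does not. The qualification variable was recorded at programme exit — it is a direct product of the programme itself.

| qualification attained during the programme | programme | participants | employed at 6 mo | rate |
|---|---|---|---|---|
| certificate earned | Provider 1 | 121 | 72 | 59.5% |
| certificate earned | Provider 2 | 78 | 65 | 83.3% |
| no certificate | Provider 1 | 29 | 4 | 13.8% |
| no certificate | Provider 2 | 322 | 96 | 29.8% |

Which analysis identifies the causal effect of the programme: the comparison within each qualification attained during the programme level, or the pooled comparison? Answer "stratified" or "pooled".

pooled

Qualification attained during the programme lies on the pathway programme → qualification attained during the programme → outcome, so adjusting for it blocks the indirect effect. For the total causal effect of programme, use the unadjusted pooled rates.
Pooled: Provider 1 50.7% vs Provider 2 40.2%; Provider 1 is higher overall.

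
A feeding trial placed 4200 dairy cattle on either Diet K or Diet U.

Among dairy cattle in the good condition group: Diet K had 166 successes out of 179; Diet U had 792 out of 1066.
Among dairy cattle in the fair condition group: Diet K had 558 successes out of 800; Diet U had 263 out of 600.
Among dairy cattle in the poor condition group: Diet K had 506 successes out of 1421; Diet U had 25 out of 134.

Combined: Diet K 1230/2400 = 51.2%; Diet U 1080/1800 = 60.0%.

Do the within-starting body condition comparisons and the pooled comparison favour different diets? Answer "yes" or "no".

yes

Within each starting body condition level (good condition 92.7% vs 74.3%; fair condition 69.8% vs 43.8%; poor condition 35.6% vs 18.7%), Diet K has the higher rate every time. Pooled: 51.2% vs 60.0% — Diet U has the higher rate overall. The two comparisons disagree.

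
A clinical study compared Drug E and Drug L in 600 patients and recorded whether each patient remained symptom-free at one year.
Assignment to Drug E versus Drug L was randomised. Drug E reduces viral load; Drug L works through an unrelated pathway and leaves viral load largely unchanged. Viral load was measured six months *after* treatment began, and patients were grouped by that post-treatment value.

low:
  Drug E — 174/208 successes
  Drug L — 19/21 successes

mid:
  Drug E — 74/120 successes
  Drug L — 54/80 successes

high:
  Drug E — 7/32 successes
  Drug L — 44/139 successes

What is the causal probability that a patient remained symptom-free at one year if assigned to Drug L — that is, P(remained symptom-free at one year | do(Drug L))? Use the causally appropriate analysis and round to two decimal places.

0.49

The stratified and pooled comparisons disagree (Drug L wins within each viral load; Drug E wins overall), so the answer turns on the causal role of viral load.
The distribution of viral load is itself part of what the drug does — it is an intermediate outcome. Holding it fixed would remove that part of the effect; the total effect is the pooled difference.
So P(outcome | do(Drug L)) is just the pooled rate for Drug L: 117/240 = 0.487.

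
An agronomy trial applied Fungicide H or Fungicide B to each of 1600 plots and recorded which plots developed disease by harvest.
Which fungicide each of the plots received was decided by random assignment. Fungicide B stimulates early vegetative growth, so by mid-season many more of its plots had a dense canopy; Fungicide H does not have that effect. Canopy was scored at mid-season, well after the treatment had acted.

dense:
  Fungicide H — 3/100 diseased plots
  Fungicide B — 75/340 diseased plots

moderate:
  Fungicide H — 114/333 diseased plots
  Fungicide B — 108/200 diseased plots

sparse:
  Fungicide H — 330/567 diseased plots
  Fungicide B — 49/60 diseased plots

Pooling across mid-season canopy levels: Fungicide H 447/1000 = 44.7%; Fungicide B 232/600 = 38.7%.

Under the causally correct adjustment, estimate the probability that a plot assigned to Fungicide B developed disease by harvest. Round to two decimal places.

Mid-season canopy lies on the pathway fungicide → mid-season canopy → outcome, so adjusting for it blocks the indirect effect. For the total causal effect of fungicide, use the unadjusted pooled rates.
So P(outcome | do(Fungicide B)) is just the pooled rate for Fungicide B: 232/600 = 0.387.

0.39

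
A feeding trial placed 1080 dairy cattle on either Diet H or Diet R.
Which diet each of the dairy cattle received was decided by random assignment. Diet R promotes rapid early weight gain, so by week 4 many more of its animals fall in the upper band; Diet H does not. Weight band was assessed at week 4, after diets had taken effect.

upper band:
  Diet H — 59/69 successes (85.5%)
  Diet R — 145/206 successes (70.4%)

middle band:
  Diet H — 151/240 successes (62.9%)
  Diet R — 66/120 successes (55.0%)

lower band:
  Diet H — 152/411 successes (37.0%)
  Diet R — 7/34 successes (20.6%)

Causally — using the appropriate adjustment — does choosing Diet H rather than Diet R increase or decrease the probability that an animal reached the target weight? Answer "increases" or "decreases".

decreases

Within every week-4 weight band level Diet H has the higher rate, yet pooled Diet R does — Simpson's reversal.
Week-4 weight band is downstream of the diet. One should not condition on a consequence of treatment, so the overall rates are the right comparison.
Pooled: Diet H 50.3% vs Diet R 60.6%; Diet R is higher overall.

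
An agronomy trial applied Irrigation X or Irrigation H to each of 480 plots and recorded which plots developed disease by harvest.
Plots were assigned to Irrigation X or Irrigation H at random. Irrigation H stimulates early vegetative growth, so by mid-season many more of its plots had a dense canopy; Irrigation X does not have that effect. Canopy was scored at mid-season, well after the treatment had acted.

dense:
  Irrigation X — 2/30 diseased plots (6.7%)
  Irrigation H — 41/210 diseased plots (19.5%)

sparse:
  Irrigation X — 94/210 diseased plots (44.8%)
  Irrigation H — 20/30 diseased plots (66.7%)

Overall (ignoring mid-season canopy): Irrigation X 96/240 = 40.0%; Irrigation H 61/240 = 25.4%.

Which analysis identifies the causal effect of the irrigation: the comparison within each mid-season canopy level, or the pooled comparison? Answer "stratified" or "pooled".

pooled

Mid-season canopy is downstream of the irrigation. One should not condition on a consequence of treatment, so the overall rates are the right comparison.
Pooled: Irrigation X 40.0% vs Irrigation H 25.4%; Irrigation H is lower overall.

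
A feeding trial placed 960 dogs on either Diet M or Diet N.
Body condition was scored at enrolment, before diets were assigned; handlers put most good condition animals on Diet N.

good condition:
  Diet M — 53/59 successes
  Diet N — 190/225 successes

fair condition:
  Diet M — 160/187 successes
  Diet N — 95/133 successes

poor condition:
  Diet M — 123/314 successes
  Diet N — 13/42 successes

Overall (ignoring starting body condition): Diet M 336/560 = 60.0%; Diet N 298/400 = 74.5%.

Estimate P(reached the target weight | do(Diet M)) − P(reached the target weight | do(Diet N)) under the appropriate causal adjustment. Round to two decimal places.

Within every starting body condition level Diet M has the higher rate, yet pooled Diet N does — Simpson's reversal.
Starting body condition differs across diets for reasons unrelated to any effect of the diet itself, and it separately predicts the outcome — a classic confounder. We must compare within starting body condition levels.
Adjusting over the population distribution of starting body condition: 0.296·(0.898−0.844) + 0.333·(0.856−0.714) + 0.371·(0.392−0.310) = +0.094.

+0.09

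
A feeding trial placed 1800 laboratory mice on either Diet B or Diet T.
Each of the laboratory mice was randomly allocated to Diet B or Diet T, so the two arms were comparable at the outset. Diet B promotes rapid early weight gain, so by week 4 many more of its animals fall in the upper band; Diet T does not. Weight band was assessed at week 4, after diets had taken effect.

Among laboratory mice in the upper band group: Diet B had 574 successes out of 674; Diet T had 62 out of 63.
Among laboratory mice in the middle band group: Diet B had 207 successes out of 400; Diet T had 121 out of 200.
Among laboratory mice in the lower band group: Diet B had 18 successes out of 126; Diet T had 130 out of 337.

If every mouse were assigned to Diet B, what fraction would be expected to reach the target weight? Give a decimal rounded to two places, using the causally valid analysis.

0.67

The distribution of week-4 weight band is itself part of what the diet does — it is an intermediate outcome. Holding it fixed would remove that part of the effect; the total effect is the pooled difference.
So P(outcome | do(Diet B)) is just the pooled rate for Diet B: 799/1200 = 0.666.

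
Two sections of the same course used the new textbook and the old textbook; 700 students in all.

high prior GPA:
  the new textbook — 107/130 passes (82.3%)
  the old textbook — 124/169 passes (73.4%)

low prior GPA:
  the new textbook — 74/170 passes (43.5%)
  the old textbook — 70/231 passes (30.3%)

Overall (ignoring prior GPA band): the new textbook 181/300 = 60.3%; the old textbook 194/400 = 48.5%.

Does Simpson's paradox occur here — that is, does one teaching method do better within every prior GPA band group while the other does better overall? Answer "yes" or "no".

no

Within each prior GPA band level (high prior GPA 82.3% vs 73.4%; low prior GPA 43.5% vs 30.3%), the new textbook has the higher rate every time. Pooled: 60.3% vs 48.5% — the new textbook has the higher rate overall. They agree.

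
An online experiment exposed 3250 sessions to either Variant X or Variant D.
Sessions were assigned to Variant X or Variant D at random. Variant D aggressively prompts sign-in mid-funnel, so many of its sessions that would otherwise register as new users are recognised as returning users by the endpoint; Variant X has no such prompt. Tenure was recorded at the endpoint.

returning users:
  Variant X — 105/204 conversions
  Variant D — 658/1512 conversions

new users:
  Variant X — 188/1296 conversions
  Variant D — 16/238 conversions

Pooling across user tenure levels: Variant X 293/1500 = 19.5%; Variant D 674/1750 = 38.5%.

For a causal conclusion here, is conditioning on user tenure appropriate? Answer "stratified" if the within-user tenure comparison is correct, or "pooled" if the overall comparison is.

pooled

User tenure lies on the pathway variant → user tenure → outcome, so adjusting for it blocks the indirect effect. For the total causal effect of variant, use the unadjusted pooled rates.
Pooled: Variant X 19.5% vs Variant D 38.5%; Variant D is higher overall.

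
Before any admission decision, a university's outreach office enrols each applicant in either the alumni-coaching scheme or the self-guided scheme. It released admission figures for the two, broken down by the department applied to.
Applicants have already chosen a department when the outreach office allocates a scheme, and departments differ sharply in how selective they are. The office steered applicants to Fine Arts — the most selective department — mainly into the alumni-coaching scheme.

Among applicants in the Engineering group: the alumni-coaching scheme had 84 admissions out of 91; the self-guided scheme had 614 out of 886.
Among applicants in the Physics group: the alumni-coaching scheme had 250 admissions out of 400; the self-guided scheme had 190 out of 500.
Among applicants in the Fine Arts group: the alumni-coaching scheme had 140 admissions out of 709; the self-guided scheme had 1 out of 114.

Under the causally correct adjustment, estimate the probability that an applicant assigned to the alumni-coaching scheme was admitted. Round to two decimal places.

Nothing the outreach scheme does changes department; the imbalance is an allocation artefact. With department also predicting the outcome, the pooled figure is confounded, and the within-stratum comparison is the causal one.
Standardising the alumni-coaching scheme to the population department mix: 0.362·84/91 + 0.333·250/400 + 0.305·140/709 = 0.603.

0.60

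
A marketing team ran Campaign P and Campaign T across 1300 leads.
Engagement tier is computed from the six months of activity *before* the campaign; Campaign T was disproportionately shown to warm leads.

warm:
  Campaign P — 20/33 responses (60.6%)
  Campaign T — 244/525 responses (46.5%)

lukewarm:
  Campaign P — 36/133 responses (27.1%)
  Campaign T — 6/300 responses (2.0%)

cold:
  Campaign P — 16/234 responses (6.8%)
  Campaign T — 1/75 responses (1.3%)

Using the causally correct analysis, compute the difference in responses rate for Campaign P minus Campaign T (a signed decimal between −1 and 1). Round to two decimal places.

+0.16

Engagement tier differs across campaigns for reasons unrelated to any effect of the campaign itself, and it separately predicts the outcome — a classic confounder. We must compare within engagement tier levels.
Adjusting over the population distribution of engagement tier: 0.429·(0.606−0.465) + 0.333·(0.271−0.020) + 0.238·(0.068−0.013) = +0.157.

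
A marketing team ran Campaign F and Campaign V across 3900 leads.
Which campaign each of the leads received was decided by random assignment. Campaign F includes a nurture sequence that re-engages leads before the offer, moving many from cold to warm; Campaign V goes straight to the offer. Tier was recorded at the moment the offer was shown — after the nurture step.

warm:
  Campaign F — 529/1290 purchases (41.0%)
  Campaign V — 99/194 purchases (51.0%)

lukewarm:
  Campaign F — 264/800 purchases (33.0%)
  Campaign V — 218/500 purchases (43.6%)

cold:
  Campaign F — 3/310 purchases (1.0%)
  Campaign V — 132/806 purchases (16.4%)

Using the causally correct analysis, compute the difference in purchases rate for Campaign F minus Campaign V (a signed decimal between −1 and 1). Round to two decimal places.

+0.03

The engagement tier-specific comparison favours Campaign V throughout, but the pooled figures favour Campaign F. The question is whether to condition on engagement tier.
Engagement tier here is a post-treatment variable shaped by the campaign; conditioning on it would introduce bias rather than remove it. The overall comparison is the causal one.
The causal difference is the pooled difference: 0.332 − 0.299 = +0.032.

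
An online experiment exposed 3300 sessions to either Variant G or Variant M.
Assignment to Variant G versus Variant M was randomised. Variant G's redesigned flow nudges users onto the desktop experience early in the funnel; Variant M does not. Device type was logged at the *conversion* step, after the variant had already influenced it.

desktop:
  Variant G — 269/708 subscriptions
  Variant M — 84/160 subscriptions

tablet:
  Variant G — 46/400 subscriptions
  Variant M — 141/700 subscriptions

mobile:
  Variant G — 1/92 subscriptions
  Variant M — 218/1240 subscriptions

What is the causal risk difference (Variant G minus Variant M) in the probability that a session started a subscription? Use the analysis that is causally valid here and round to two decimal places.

+0.05

The distribution of device type is itself part of what the variant does — it is an intermediate outcome. Holding it fixed would remove that part of the effect; the total effect is the pooled difference.
The causal difference is the pooled difference: 0.263 − 0.211 = +0.052.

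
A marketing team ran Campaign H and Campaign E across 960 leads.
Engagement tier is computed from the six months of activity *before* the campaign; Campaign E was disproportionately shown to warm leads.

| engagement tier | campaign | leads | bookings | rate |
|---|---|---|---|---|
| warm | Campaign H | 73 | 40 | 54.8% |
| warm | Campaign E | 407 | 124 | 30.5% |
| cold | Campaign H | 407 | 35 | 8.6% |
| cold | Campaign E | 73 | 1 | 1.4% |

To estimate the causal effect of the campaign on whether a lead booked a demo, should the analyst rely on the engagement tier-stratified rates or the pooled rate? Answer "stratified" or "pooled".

stratified

Since engagement tier is a pre-existing factor (not a product of the campaign) and it affects the outcome on its own, it is a confounder. The stratified rates, not the pooled rate, identify the causal effect.
Within each level — warm: 54.8% vs 30.5%; cold: 8.6% vs 1.4% — Campaign H is higher every time.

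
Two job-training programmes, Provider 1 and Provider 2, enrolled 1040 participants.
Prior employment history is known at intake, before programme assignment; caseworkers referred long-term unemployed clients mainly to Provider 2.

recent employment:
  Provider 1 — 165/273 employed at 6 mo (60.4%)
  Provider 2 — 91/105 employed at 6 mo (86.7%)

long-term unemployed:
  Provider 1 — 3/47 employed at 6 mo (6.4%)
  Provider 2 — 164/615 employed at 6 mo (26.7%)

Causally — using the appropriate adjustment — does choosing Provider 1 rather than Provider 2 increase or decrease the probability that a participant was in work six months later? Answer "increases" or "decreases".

Prior employment history is set before the programme has any effect — it is not caused by the programme — and it independently drives the outcome. That makes it a confounder, so the causal comparison is within prior employment history levels.
Within each level — recent employment: 60.4% vs 86.7%; long-term unemployed: 6.4% vs 26.7% — Provider 2 is higher every time.

decreases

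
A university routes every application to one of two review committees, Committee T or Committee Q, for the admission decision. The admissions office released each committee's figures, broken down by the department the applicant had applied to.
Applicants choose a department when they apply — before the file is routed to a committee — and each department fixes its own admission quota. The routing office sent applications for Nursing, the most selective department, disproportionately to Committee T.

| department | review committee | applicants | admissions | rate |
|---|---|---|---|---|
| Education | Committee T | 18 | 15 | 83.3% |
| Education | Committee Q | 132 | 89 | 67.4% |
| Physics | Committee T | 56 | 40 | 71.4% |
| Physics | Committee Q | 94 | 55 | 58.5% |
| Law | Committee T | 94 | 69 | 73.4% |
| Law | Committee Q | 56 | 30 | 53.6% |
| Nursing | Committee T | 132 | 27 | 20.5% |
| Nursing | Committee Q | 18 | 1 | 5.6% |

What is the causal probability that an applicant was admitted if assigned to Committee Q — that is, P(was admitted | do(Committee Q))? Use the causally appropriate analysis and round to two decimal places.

0.46

The department-specific comparison favours Committee T throughout, but the pooled figures favour Committee Q. The question is whether to condition on department.
Department satisfies the back-door criterion: it is not a descendant of the review committee, and it blocks the spurious path from review committee to outcome. Adjusting for it (i.e., using the within-department rates) gives the causal effect.
Standardising Committee Q to the population department mix: 0.250·89/132 + 0.250·55/94 + 0.250·30/56 + 0.250·1/18 = 0.463.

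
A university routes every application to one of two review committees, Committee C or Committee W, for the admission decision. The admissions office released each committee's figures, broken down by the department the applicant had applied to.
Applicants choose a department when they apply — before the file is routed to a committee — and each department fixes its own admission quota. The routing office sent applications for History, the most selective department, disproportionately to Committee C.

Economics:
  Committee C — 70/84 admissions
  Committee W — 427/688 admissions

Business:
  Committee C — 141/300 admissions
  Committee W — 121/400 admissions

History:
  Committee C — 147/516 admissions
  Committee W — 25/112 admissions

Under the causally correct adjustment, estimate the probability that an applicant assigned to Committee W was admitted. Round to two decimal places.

Within every department level Committee C has the higher rate, yet pooled Committee W does — Simpson's reversal.
Department is set before the review committee has any effect — it is not caused by the review committee — and it independently drives the outcome. That makes it a confounder, so the causal comparison is within department levels.
Standardising Committee W to the population department mix: 0.368·427/688 + 0.333·121/400 + 0.299·25/112 = 0.396.

0.40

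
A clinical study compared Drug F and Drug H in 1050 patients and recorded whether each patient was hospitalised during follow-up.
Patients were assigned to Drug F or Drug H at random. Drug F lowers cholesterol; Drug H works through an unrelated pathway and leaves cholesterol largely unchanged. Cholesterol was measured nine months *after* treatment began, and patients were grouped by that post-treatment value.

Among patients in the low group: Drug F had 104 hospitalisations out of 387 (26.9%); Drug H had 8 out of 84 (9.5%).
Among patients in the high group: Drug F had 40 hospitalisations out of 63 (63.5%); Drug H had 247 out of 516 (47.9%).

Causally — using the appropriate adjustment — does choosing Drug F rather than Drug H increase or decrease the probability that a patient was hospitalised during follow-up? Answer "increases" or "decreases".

decreases

Cholesterol is recorded after the drug and is itself shifted by it — it sits on the causal path from drug to outcome. Conditioning on a mediator would strip out part of the effect we want; the pooled comparison gives the total causal effect.
Pooled: Drug F 32.0% vs Drug H 42.5%; Drug F is lower overall.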